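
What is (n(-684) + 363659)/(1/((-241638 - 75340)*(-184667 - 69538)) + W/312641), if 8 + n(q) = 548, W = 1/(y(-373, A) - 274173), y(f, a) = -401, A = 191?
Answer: 89970320747078973791899155/188060623 ≈ 4.7841e+17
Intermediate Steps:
W = -1/274574 (W = 1/(-401 - 274173) = 1/(-274574) = -1/274574 ≈ -3.6420e-6)
n(q) = 540 (n(q) = -8 + 548 = 540)
(n(-684) + 363659)/(1/((-241638 - 75340)*(-184667 - 69538)) + W/312641) = (540 + 363659)/(1/((-241638 - 75340)*(-184667 - 69538)) - 1/274574/312641) = 364199/(1/(-316978*(-254205)) - 1/274574*1/312641) = 364199/(1/80577392490 - 1/85843089934) = 364199/(188060623/247036155363081649845) = 364199*(247036155363081649845/188060623) = 89970320747078973791899155/188060623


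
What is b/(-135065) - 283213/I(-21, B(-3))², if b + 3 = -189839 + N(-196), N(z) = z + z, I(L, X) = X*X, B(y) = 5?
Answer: -7626653519/16883125 ≈ -451.73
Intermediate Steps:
I(L, X) = X²
N(z) = 2*z
b = -190234 (b = -3 + (-189839 + 2*(-196)) = -3 + (-189839 - 392) = -3 - 190231 = -190234)
b/(-135065) - 283213/I(-21, B(-3))² = -190234/(-135065) - 283213/((5²)²) = -190234*(-1/135065) - 283213/(25²) = 190234/135065 - 283213/625 = -7626653519/16883125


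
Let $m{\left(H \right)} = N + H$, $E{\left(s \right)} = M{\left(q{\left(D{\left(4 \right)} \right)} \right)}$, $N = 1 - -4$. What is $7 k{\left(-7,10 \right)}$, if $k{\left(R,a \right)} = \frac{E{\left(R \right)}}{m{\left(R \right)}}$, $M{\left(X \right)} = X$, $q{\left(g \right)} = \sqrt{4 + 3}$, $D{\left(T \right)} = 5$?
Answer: $- \frac{7 \sqrt{7}}{2} \approx -9.2601$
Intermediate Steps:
$q{\left(g \right)} = \sqrt{7}$
$N = 5$ ($N = 1 + 4 = 5$)
$E{\left(s \right)} = \sqrt{7}$
$m{\left(H \right)} = 5 + H$
$k{\left(R,a \right)} = \frac{\sqrt{7}}{5 + R}$
$7 k{\left(-7,10 \right)} = 7 \frac{\sqrt{7}}{5 - 7} = 7 \frac{\sqrt{7}}{-2} = 7 \sqrt{7} \left(- \frac{1}{2}\right) = 7 \left(- \frac{\sqrt{7}}{2}\right) = - \frac{7 \sqrt{7}}{2}$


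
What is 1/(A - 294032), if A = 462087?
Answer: 1/168055 ≈ 5.9504e-6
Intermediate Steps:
1/(A - 294032) = 1/(462087 - 294032) = 1/168055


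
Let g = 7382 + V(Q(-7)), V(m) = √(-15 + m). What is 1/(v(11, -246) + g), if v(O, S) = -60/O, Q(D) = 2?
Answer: 892562/6584025737 - 121*I*√13/6584025737 ≈ 0.00013556 - 6.6262e-8*I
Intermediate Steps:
g = 7382 + I*√13 (g = 7382 + √(-15 + 2) = 7382 + √(-13) = 7382 + I*√13 ≈ 7382.0 + 3.6056*I)
1/(v(11, -246) + g) = 1/(-60/11 + (7382 + I*√13)) = 1/(81142/11 + I*√13)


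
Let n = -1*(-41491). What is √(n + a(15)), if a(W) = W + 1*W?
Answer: √41521 ≈ 203.77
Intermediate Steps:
n = 41491
a(W) = 2*W (a(W) = W + W = 2*W)
√(n + a(15)) = √(41491 + 2*15) = √(41491 + 30) = √41521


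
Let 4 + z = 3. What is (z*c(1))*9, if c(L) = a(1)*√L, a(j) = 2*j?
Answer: -18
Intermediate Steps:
z = -1 (z = -4 + 3 = -1)
c(L) = 2*√L (c(L) = (2*1)*√L = 2*√L)
(z*c(1))*9 = -2*√1*9 = -2*9 = -18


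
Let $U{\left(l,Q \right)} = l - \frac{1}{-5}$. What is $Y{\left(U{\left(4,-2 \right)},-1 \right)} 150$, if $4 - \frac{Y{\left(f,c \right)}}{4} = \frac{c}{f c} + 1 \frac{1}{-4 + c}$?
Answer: $\frac{16640}{7} \approx 2377.1$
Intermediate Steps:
$U{\left(l,Q \right)} = \frac{1}{5} + l$ ($U{\left(l,Q \right)} = l - - \frac{1}{5} = l + \frac{1}{5} = \frac{1}{5} + l$)
$Y{\left(f,c \right)} = 16 - \frac{4}{f} - \frac{4}{-4 + c}$ ($Y{\left(f,c \right)} = 16 - 4 \left(\frac{c}{f c} + 1 \frac{1}{-4 + c}\right) = 16 - 4 \left(\frac{c}{c f} + \frac{1}{-4 + c}\right) = 16 - 4 \left(c \frac{1}{c f} + \frac{1}{-4 + c}\right) = 16 - 4 \left(\frac{1}{f} + \frac{1}{-4 + c}\right) = 16 - \left(\frac{4}{f} + \frac{4}{-4 + c}\right) = 16 - \frac{4}{f} - \frac{4}{-4 + c}$)
$Y{\left(U{\left(4,-2 \right)},-1 \right)} 150 = \frac{4 \left(4 - -1 - 17 \left(\frac{1}{5} + 4\right) + 4 \left(-1\right) \left(\frac{1}{5} + 4\right)\right)}{\left(\frac{1}{5} + 4\right) \left(-4 - 1\right)} 150 = \frac{4 \left(4 + 1 - \frac{357}{5} + 4 \left(-1\right) \frac{21}{5}\right)}{\frac{21}{5} \left(-5\right)} 150 = 4 \cdot \frac{5}{21} \left(- \frac{1}{5}\right) \left(4 + 1 - \frac{357}{5} - \frac{84}{5}\right) 150 = 4 \cdot \frac{5}{21} \left(- \frac{1}{5}\right) \left(- \frac{416}{5}\right) 150 = \frac{1664}{105} \cdot 150 = \frac{16640}{7}$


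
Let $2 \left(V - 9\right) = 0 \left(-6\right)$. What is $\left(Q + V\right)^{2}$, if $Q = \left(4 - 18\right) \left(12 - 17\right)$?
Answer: $6241$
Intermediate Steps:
$V = 9$ ($V = 9 + \frac{0 \left(-6\right)}{2} = 9 + \frac{1}{2} \cdot 0 = 9 + 0 = 9$)
$Q = 70$ ($Q = \left(-14\right) \left(-5\right) = 70$)
$\left(Q + V\right)^{2} = \left(70 + 9\right)^{2} = 79^{2} = 6241$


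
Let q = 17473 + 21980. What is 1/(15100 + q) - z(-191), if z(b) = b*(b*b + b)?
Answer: 378128118671/54553 ≈ 6.9314e+6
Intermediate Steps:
z(b) = b*(b + b**2) (z(b) = b*(b**2 + b) = b*(b + b**2))
q = 39453
1/(15100 + q) - z(-191) = 1/(15100 + 39453) - (-191)**2*(1 - 191) = 1/54553 - 36481*(-190) = 1/54553 - 1*(-6931390) = 1/54553 + 6931390 = 378128118671/54553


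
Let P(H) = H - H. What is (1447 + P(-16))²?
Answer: 2093809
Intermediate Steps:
P(H) = 0
(1447 + P(-16))² = (1447 + 0)² = 1447² = 2093809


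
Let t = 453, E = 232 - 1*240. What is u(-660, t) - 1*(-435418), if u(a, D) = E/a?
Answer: 71843972/165 ≈ 4.3542e+5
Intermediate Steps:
E = -8 (E = 232 - 240 = -8)
u(a, D) = -8/a
u(-660, t) - 1*(-435418) = -8/(-660) - 1*(-435418) = -8*(-1/660) + 435418 = 2/165 + 435418 = 71843972/165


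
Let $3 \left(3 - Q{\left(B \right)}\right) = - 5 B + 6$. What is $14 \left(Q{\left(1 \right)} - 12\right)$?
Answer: $- \frac{392}{3} \approx -130.67$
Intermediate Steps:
$Q{\left(B \right)} = 1 + \frac{5 B}{3}$ ($Q{\left(B \right)} = 3 - \frac{- 5 B + 6}{3} = 3 - \frac{6 - 5 B}{3} = 3 + \left(-2 + \frac{5 B}{3}\right) = 1 + \frac{5 B}{3}$)
$14 \left(Q{\left(1 \right)} - 12\right) = 14 \left(\left(1 + \frac{5}{3} \cdot 1\right) - 12\right) = 14 \left(\left(1 + \frac{5}{3}\right) - 12\right) = 14 \left(\frac{8}{3} - 12\right) = 14 \left(- \frac{28}{3}\right) = - \frac{392}{3}$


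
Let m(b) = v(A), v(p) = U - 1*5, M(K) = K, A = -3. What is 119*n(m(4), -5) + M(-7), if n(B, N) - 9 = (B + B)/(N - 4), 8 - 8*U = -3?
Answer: 41755/36 ≈ 1159.9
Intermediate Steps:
U = 11/8 (U = 1 - ⅛*(-3) = 1 + 3/8 = 11/8 ≈ 1.3750)
v(p) = -29/8 (v(p) = 11/8 - 1*5 = 11/8 - 5 = -29/8)
m(b) = -29/8
n(B, N) = 9 + 2*B/(-4 + N) (n(B, N) = 9 + (B + B)/(N - 4) = 9 + (2*B)/(-4 + N) = 9 + 2*B/(-4 + N))
119*n(m(4), -5) + M(-7) = 119*((-36 + 2*(-29/8) + 9*(-5))/(-4 - 5)) - 7 = 119*((-36 - 29/4 - 45)/(-9)) - 7 = 119*(-⅑*(-353/4)) - 7 = 119*(353/36) - 7 = 42007/36 - 7 = 41755/36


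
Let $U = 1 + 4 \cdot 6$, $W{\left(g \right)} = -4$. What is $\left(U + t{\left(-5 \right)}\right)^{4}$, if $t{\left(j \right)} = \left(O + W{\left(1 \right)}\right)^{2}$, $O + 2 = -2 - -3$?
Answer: $6250000$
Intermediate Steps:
$O = -1$ ($O = -2 - -1 = -2 + \left(-2 + 3\right) = -2 + 1 = -1$)
$t{\left(j \right)} = 25$ ($t{\left(j \right)} = \left(-1 - 4\right)^{2} = \left(-5\right)^{2} = 25$)
$U = 25$ ($U = 1 + 24 = 25$)
$\left(U + t{\left(-5 \right)}\right)^{4} = \left(25 + 25\right)^{4} = 50^{4} = 6250000$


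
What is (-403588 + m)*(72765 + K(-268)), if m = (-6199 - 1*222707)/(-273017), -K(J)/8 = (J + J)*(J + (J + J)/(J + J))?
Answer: 118133993714927790/273017 ≈ 4.3270e+11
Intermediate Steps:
K(J) = -16*J*(1 + J) (K(J) = -8*(J + J)*(J + (J + J)/(J + J)) = -8*2*J*(J + (2*J)/((2*J))) = -8*2*J*(J + (2*J)*(1/(2*J))) = -8*2*J*(J + 1) = -8*2*J*(1 + J) = -16*J*(1 + J))
m = 228906/273017 (m = (-6199 - 222707)*(-1/273017) = -228906*(-1/273017) = 228906/273017 ≈ 0.83843)
(-403588 + m)*(72765 + K(-268)) = (-403588 + 228906/273017)*(72765 - 16*(-268)*(1 - 268)) = -110186156090*(72765 - 16*(-268)*(-267))/273017 = -110186156090*(72765 - 1144896)/273017 = -110186156090/273017*(-1072131) = 118133993714927790/273017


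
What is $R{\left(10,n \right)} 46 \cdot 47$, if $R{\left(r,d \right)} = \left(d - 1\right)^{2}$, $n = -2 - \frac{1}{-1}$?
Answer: $8648$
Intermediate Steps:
$n = -1$ ($n = -2 - -1 = -2 + 1 = -1$)
$R{\left(r,d \right)} = \left(-1 + d\right)^{2}$
$R{\left(10,n \right)} 46 \cdot 47 = \left(-1 - 1\right)^{2} \cdot 46 \cdot 47 = \left(-2\right)^{2} \cdot 46 \cdot 47 = 4 \cdot 46 \cdot 47 = 184 \cdot 47 = 8648$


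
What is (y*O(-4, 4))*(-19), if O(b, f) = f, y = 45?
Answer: -3420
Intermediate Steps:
(y*O(-4, 4))*(-19) = (45*4)*(-19) = 180*(-19) = -3420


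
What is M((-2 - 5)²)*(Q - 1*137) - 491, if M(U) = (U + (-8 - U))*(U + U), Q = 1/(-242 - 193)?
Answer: 46509679/435 ≈ 1.0692e+5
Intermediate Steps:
Q = -1/435 (Q = 1/(-435) = -1/435 ≈ -0.0022989)
M(U) = -16*U
M((-2 - 5)²)*(Q - 1*137) - 491 = (-16*(-2 - 5)²)*(-1/435 - 1*137) - 491 = (-16*(-7)²)*(-1/435 - 137) - 491 = -16*49*(-59596/435) - 491 = -784*(-59596/435) - 491 = 46723264/435 - 491 = 46509679/435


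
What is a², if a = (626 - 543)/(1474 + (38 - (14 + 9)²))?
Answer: 6889/966289 ≈ 0.0071293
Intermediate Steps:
a = 83/983 (a = 83/(1474 + (38 - 1*23²)) = 83/(1474 + (38 - 1*529)) = 83/(1474 + (38 - 529)) = 83/(1474 - 491) = 83/983 ≈ 0.084435)
a² = (83/983)² = 6889/966289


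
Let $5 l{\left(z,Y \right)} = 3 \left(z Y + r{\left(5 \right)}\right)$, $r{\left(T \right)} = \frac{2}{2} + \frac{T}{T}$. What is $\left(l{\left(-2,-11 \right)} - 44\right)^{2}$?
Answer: $\frac{21904}{25} \approx 876.16$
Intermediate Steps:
$r{\left(T \right)} = 2$ ($r{\left(T \right)} = 2 \cdot \frac{1}{2} + 1 = 1 + 1 = 2$)
$l{\left(z,Y \right)} = \frac{6}{5} + \frac{3 Y z}{5}$ ($l{\left(z,Y \right)} = \frac{3 \left(z Y + 2\right)}{5} = \frac{3 \left(Y z + 2\right)}{5} = \frac{3 \left(2 + Y z\right)}{5} = \frac{6 + 3 Y z}{5} = \frac{6}{5} + \frac{3 Y z}{5}$)
$\left(l{\left(-2,-11 \right)} - 44\right)^{2} = \left(\left(\frac{6}{5} + \frac{3}{5} \left(-11\right) \left(-2\right)\right) - 44\right)^{2} = \left(\left(\frac{6}{5} + \frac{66}{5}\right) - 44\right)^{2} = \left(\frac{72}{5} - 44\right)^{2} = \left(- \frac{148}{5}\right)^{2} = \frac{21904}{25}$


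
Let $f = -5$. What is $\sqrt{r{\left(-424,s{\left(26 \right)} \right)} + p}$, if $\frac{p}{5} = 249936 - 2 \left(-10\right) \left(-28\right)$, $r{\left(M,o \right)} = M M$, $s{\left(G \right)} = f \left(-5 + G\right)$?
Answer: $4 \sqrt{89166} \approx 1194.4$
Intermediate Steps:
$s{\left(G \right)} = 25 - 5 G$ ($s{\left(G \right)} = - 5 \left(-5 + G\right) = 25 - 5 G$)
$r{\left(M,o \right)} = M^{2}$
$p = 1246880$ ($p = 5 \left(249936 - 2 \left(-10\right) \left(-28\right)\right) = 5 \left(249936 - \left(-20\right) \left(-28\right)\right) = 5 \left(249936 - 560\right) = 5 \cdot 249376 = 1246880$)
$\sqrt{r{\left(-424,s{\left(26 \right)} \right)} + p} = \sqrt{\left(-424\right)^{2} + 1246880} = \sqrt{179776 + 1246880} = \sqrt{1426656} = 4 \sqrt{89166}$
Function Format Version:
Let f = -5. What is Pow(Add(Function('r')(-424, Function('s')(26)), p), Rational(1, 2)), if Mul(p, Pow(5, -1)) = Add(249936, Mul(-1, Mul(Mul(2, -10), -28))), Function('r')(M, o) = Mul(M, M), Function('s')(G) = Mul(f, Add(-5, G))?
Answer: Mul(4, Pow(89166, Rational(1, 2))) ≈ 1194.4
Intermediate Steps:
Function('s')(G) = Add(25, Mul(-5, G)) (Function('s')(G) = Mul(-5, Add(-5, G)) = Add(25, Mul(-5, G)))
Function('r')(M, o) = Pow(M, 2)
p = 1246880 (p = Mul(5, Add(249936, Mul(-1, Mul(Mul(2, -10), -28)))) = Mul(5, Add(249936, Mul(-1, Mul(-20, -28)))) = Mul(5, Add(249936, Mul(-1, 560))) = Mul(5, Add(249936, -560)) = Mul(5, 249376) = 1246880)
Pow(Add(Function('r')(-424, Function('s')(26)), p), Rational(1, 2)) = Pow(Add(Pow(-424, 2), 1246880), Rational(1, 2)) = Pow(Add(179776, 1246880), Rational(1, 2)) = Pow(1426656, Rational(1, 2)) = Mul(4, Pow(89166, Rational(1, 2)))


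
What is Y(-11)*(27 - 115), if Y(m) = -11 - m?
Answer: 0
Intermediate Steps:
Y(-11)*(27 - 115) = (-11 - 1*(-11))*(27 - 115) = (-11 + 11)*(-88) = 0*(-88) = 0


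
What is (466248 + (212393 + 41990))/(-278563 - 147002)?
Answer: -720631/425565 ≈ -1.6934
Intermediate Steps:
(466248 + (212393 + 41990))/(-278563 - 147002) = (466248 + 254383)/(-425565) = 720631*(-1/425565) = -720631/425565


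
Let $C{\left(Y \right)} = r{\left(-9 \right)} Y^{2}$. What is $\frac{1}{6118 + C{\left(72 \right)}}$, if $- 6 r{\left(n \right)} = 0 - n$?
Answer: $- \frac{1}{1658} \approx -0.00060314$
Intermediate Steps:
$r{\left(n \right)} = \frac{n}{6}$ ($r{\left(n \right)} = - \frac{0 - n}{6} = - \frac{\left(-1\right) n}{6} = \frac{n}{6}$)
$C{\left(Y \right)} = - \frac{3 Y^{2}}{2}$ ($C{\left(Y \right)} = \frac{1}{6} \left(-9\right) Y^{2} = - \frac{3 Y^{2}}{2}$)
$\frac{1}{6118 + C{\left(72 \right)}} = \frac{1}{6118 - \frac{3 \cdot 72^{2}}{2}} = \frac{1}{6118 - 7776} = \frac{1}{-1658} = - \frac{1}{1658}$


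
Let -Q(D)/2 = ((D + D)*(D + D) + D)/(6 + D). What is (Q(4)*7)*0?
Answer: 0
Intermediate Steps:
Q(D) = -2*(D + 4*D²)/(6 + D) (Q(D) = -2*((D + D)*(D + D) + D)/(6 + D) = -2*((2*D)*(2*D) + D)/(6 + D) = -2*(4*D² + D)/(6 + D) = -2*(D + 4*D²)/(6 + D))
(Q(4)*7)*0 = (-2*4*(1 + 4*4)/(6 + 4)*7)*0 = (-2*4*(1 + 16)/10*7)*0 = (-2*4*⅒*17*7)*0 = -68/5*7*0 = -476/5*0 = 0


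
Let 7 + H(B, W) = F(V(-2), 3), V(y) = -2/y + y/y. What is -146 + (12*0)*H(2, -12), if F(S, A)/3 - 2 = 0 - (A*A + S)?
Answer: -146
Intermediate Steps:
V(y) = 1 - 2/y (V(y) = -2/y + 1 = 1 - 2/y)
F(S, A) = 6 - 3*S - 3*A² (F(S, A) = 6 + 3*(0 - (A*A + S)) = 6 + 3*(0 - (A² + S)) = 6 + 3*(0 - (S + A²)) = 6 + 3*(0 + (-S - A²)) = 6 + 3*(-S - A²) = 6 + (-3*S - 3*A²) = 6 - 3*S - 3*A²)
H(B, W) = -34 (H(B, W) = -7 + (6 - 3*(-2 - 2)/(-2) - 3*3²) = -7 + (6 - (-3)*(-4)/2 - 3*9) = -7 + (6 - 3*2 - 27) = -7 + (6 - 6 - 27) = -7 - 27 = -34)
-146 + (12*0)*H(2, -12) = -146 + (12*0)*(-34) = -146 + 0*(-34) = -146 + 0 = -146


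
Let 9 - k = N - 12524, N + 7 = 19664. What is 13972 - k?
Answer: 21096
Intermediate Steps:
N = 19657 (N = -7 + 19664 = 19657)
k = -7124 (k = 9 - (19657 - 12524) = 9 - 1*7133 = 9 - 7133 = -7124)
13972 - k = 13972 - 1*(-7124) = 13972 + 7124 = 21096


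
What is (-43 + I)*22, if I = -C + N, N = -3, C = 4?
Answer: -1100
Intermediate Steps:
I = -7 (I = -1*4 - 3 = -4 - 3 = -7)
(-43 + I)*22 = (-43 - 7)*22 = -50*22 = -1100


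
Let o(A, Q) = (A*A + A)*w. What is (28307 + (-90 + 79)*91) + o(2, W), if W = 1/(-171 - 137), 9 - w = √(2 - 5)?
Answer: 27360 - 6*I*√3 ≈ 27360.0 - 10.392*I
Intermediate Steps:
w = 9 - I*√3 (w = 9 - √(2 - 5) = 9 - √(-3) = 9 - I*√3 ≈ 9.0 - 1.732*I)
W = -1/308 (W = 1/(-308) = -1/308 ≈ -0.0032468)
o(A, Q) = (9 - I*√3)*(A + A²) (o(A, Q) = (A*A + A)*(9 - I*√3) = (A² + A)*(9 - I*√3) = (A + A²)*(9 - I*√3) = (9 - I*√3)*(A + A²))
(28307 + (-90 + 79)*91) + o(2, W) = (28307 + (-90 + 79)*91) + 2*(1 + 2)*(9 - I*√3) = (28307 - 11*91) + 2*3*(9 - I*√3) = (28307 - 1001) + (54 - 6*I*√3) = 27306 + (54 - 6*I*√3) = 27360 - 6*I*√3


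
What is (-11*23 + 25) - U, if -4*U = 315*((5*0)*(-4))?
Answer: -228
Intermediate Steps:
U = 0 (U = -315*(5*0)*(-4)/4 = -315*0*(-4)/4 = -315*0/4 = -¼*0 = 0)
(-11*23 + 25) - U = (-11*23 + 25) - 1*0 = (-253 + 25) + 0 = -228 + 0 = -228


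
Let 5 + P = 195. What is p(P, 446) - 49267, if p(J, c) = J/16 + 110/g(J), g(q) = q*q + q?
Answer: -1429974701/29032 ≈ -49255.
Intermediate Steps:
P = 190 (P = -5 + 195 = 190)
g(q) = q + q² (g(q) = q² + q = q + q²)
p(J, c) = J/16 + 110/(J*(1 + J)) (p(J, c) = J/16 + 110/((J*(1 + J))) = J*(1/16) + 110*(1/(J*(1 + J))) = J/16 + 110/(J*(1 + J)))
p(P, 446) - 49267 = (1/16)*(1760 + 190²*(1 + 190))/(190*(1 + 190)) - 49267 = (1/16)*(1/190)*(1760 + 36100*191)/191 - 49267 = (1/16)*(1/190)*(1/191)*(1760 + 6895100) - 49267 = (1/16)*(1/190)*(1/191)*6896860 - 49267 = 344843/29032 - 49267 = -1429974701/29032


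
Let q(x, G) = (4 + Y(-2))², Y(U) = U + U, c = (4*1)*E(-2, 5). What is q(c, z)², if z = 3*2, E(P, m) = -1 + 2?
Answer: 0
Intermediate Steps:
E(P, m) = 1
z = 6
c = 4 (c = (4*1)*1 = 4*1 = 4)
Y(U) = 2*U
q(x, G) = 0 (q(x, G) = (4 + 2*(-2))² = (4 - 4)² = 0² = 0)
q(c, z)² = 0² = 0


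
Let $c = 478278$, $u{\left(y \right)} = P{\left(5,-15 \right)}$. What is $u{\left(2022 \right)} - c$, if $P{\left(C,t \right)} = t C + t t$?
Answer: $-478128$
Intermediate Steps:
$P{\left(C,t \right)} = t^{2} + C t$ ($P{\left(C,t \right)} = C t + t^{2} = t^{2} + C t$)
$u{\left(y \right)} = 150$ ($u{\left(y \right)} = - 15 \left(5 - 15\right) = \left(-15\right) \left(-10\right) = 150$)
$u{\left(2022 \right)} - c = 150 - 478278 = -478128$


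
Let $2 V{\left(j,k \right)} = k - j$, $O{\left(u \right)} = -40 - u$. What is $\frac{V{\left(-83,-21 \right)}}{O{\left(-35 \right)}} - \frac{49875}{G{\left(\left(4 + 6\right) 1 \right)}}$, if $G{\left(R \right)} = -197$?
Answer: $\frac{243268}{985} \approx 246.97$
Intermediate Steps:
$V{\left(j,k \right)} = \frac{k}{2} - \frac{j}{2}$ ($V{\left(j,k \right)} = \frac{k - j}{2} = \frac{k}{2} - \frac{j}{2}$)
$\frac{V{\left(-83,-21 \right)}}{O{\left(-35 \right)}} - \frac{49875}{G{\left(\left(4 + 6\right) 1 \right)}} = \frac{\frac{1}{2} \left(-21\right) - - \frac{83}{2}}{-40 - -35} - \frac{49875}{-197} = \frac{- \frac{21}{2} + \frac{83}{2}}{-40 + 35} - - \frac{49875}{197} = \frac{31}{-5} + \frac{49875}{197} = 31 \left(- \frac{1}{5}\right) + \frac{49875}{197} = - \frac{31}{5} + \frac{49875}{197} = \frac{243268}{985}$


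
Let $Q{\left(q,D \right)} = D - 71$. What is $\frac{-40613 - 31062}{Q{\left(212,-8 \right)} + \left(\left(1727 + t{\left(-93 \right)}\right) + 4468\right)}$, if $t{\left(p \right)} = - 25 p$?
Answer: $- \frac{71675}{8441} \approx -8.4913$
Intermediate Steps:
$Q{\left(q,D \right)} = -71 + D$ ($Q{\left(q,D \right)} = D - 71 = -71 + D$)
$\frac{-40613 - 31062}{Q{\left(212,-8 \right)} + \left(\left(1727 + t{\left(-93 \right)}\right) + 4468\right)} = \frac{-40613 - 31062}{\left(-71 - 8\right) + \left(\left(1727 - -2325\right) + 4468\right)} = - \frac{71675}{-79 + \left(\left(1727 + 2325\right) + 4468\right)} = - \frac{71675}{-79 + \left(4052 + 4468\right)} = - \frac{71675}{-79 + 8520} = - \frac{71675}{8441}$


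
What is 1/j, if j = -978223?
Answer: -1/978223 ≈ -1.0223e-6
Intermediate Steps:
1/j = 1/(-978223) = -1/978223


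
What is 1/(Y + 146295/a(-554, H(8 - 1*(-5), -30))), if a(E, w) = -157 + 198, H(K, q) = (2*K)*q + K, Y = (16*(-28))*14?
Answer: -41/110857 ≈ -0.00036985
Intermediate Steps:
Y = -6272 (Y = -448*14 = -6272)
H(K, q) = K + 2*K*q (H(K, q) = 2*K*q + K = K + 2*K*q)
a(E, w) = 41
1/(Y + 146295/a(-554, H(8 - 1*(-5), -30))) = 1/(-6272 + 146295/41) = 1/(-110857/41) = -41/110857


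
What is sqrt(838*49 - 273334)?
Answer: 12*I*sqrt(1613) ≈ 481.95*I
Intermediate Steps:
sqrt(838*49 - 273334) = sqrt(41062 - 273334) = sqrt(-232272) = 12*I*sqrt(1613)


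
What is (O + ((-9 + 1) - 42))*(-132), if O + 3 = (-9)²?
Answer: -3696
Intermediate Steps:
O = 78 (O = -3 + (-9)² = -3 + 81 = 78)
(O + ((-9 + 1) - 42))*(-132) = (78 + ((-9 + 1) - 42))*(-132) = (78 + (-8 - 42))*(-132) = (78 - 50)*(-132) = 28*(-132) = -3696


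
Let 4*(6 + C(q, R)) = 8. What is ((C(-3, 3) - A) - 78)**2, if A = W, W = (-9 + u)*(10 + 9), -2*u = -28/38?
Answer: 6724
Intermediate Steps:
u = 7/19 (u = -(-14)/38 = -1/2*(-14/19) = 7/19 ≈ 0.36842)
C(q, R) = -4 (C(q, R) = -6 + (1/4)*8 = -6 + 2 = -4)
W = -164 (W = (-9 + 7/19)*(10 + 9) = -164/19*19 = -164)
A = -164
((C(-3, 3) - A) - 78)**2 = ((-4 - 1*(-164)) - 78)**2 = ((-4 + 164) - 78)**2 = (160 - 78)**2 = 82**2 = 6724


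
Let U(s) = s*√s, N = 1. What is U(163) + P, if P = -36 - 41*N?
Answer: -77 + 163*√163 ≈ 2004.0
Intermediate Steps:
U(s) = s^(3/2)
P = -77 (P = -36 - 41*1 = -36 - 41 = -77)
U(163) + P = 163^(3/2) - 77 = 163*√163 - 77 = -77 + 163*√163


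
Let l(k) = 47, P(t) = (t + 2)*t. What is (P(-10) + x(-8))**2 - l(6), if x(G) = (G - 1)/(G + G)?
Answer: 1649489/256 ≈ 6443.3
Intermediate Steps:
P(t) = t*(2 + t) (P(t) = (2 + t)*t = t*(2 + t))
x(G) = (-1 + G)/(2*G) (x(G) = (-1 + G)/((2*G)) = (-1 + G)*(1/(2*G)) = (-1 + G)/(2*G))
(P(-10) + x(-8))**2 - l(6) = (-10*(2 - 10) + (1/2)*(-1 - 8)/(-8))**2 - 1*47 = (-10*(-8) + (1/2)*(-1/8)*(-9))**2 - 47 = (80 + 9/16)**2 - 47 = (1289/16)**2 - 47 = 1661521/256 - 47 = 1649489/256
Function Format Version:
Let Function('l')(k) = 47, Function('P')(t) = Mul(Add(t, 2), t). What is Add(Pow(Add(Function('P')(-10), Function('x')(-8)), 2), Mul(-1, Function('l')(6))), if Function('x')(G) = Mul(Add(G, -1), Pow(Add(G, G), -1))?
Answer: Rational(1649489, 256) ≈ 6443.3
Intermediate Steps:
Function('P')(t) = Mul(t, Add(2, t)) (Function('P')(t) = Mul(Add(2, t), t) = Mul(t, Add(2, t)))
Function('x')(G) = Mul(Rational(1, 2), Pow(G, -1), Add(-1, G)) (Function('x')(G) = Mul(Add(-1, G), Pow(Mul(2, G), -1)) = Mul(Add(-1, G), Mul(Rational(1, 2), Pow(G, -1))) = Mul(Rational(1, 2), Pow(G, -1), Add(-1, G)))
Add(Pow(Add(Function('P')(-10), Function('x')(-8)), 2), Mul(-1, Function('l')(6))) = Add(Pow(Add(Mul(-10, Add(2, -10)), Mul(Rational(1, 2), Pow(-8, -1), Add(-1, -8))), 2), Mul(-1, 47)) = Add(Pow(Add(Mul(-10, -8), Mul(Rational(1, 2), Rational(-1, 8), -9)), 2), -47) = Add(Pow(Add(80, Rational(9, 16)), 2), -47) = Add(Pow(Rational(1289, 16), 2), -47) = Add(Rational(1661521, 256), -47) = Rational(1649489, 256)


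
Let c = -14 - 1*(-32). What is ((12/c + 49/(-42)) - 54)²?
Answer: 11881/4 ≈ 2970.3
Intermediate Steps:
c = 18 (c = -14 + 32 = 18)
((12/c + 49/(-42)) - 54)² = ((12/18 + 49/(-42)) - 54)² = ((12*(1/18) + 49*(-1/42)) - 54)² = ((⅔ - 7/6) - 54)² = (-½ - 54)² = (-109/2)² = 11881/4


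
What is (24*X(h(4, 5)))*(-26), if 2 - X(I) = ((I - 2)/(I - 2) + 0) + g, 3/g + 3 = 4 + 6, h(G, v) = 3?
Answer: -2496/7 ≈ -356.57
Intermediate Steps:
g = 3/7 (g = 3/(-3 + (4 + 6)) = 3/(-3 + 10) = 3/7 ≈ 0.42857)
X(I) = 4/7 (X(I) = 2 - (((I - 2)/(I - 2) + 0) + 3/7) = 2 - (((-2 + I)/(-2 + I) + 0) + 3/7) = 2 - ((1 + 0) + 3/7) = 2 - (1 + 3/7) = 2 - 1*10/7 = 2 - 10/7 = 4/7)
(24*X(h(4, 5)))*(-26) = (24*(4/7))*(-26) = (96/7)*(-26) = -2496/7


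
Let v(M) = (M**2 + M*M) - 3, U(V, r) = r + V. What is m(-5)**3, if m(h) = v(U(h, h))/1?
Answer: 7645373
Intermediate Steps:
U(V, r) = V + r
v(M) = -3 + 2*M**2 (v(M) = (M**2 + M**2) - 3 = 2*M**2 - 3 = -3 + 2*M**2)
m(h) = -3 + 8*h**2 (m(h) = (-3 + 2*(h + h)**2)/1 = (-3 + 2*(2*h)**2)*1 = (-3 + 2*(4*h**2))*1 = (-3 + 8*h**2)*1 = -3 + 8*h**2)
m(-5)**3 = (-3 + 8*(-5)**2)**3 = (-3 + 8*25)**3 = (-3 + 200)**3 = 197**3 = 7645373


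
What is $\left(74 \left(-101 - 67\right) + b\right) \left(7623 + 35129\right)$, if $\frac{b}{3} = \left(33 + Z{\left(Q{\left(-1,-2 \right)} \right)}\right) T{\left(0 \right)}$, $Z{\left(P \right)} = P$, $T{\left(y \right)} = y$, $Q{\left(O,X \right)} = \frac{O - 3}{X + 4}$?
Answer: $-531492864$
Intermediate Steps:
$Q{\left(O,X \right)} = \frac{-3 + O}{4 + X}$
$b = 0$ ($b = 3 \left(33 + \frac{-3 - 1}{4 - 2}\right) 0 = 3 \left(33 + \frac{1}{2} \left(-4\right)\right) 0 = 3 \left(33 - 2\right) 0 = 3 \cdot 31 \cdot 0 = 3 \cdot 0 = 0$)
$\left(74 \left(-101 - 67\right) + b\right) \left(7623 + 35129\right) = \left(74 \left(-101 - 67\right) + 0\right) \left(7623 + 35129\right) = \left(74 \left(-168\right) + 0\right) 42752 = \left(-12432 + 0\right) 42752 = \left(-12432\right) 42752 = -531492864$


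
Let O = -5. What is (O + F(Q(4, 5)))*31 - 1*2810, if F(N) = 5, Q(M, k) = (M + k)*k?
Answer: -2810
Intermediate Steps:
Q(M, k) = k*(M + k)
(O + F(Q(4, 5)))*31 - 1*2810 = (-5 + 5)*31 - 1*2810 = 0*31 - 2810 = 0 - 2810 = -2810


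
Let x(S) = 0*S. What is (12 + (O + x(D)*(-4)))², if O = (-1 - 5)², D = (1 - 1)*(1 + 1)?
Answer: 2304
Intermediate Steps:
D = 0 (D = 0*2 = 0)
O = 36 (O = (-6)² = 36)
x(S) = 0
(12 + (O + x(D)*(-4)))² = (12 + (36 + 0*(-4)))² = (12 + (36 + 0))² = (12 + 36)² = 48² = 2304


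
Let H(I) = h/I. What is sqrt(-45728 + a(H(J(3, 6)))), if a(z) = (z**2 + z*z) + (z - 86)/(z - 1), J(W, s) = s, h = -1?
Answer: I*sqrt(80533810)/42 ≈ 213.67*I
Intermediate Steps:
H(I) = -1/I
a(z) = 2*z**2 + (-86 + z)/(-1 + z) (a(z) = (z**2 + z**2) + (-86 + z)/(-1 + z) = 2*z**2 + (-86 + z)/(-1 + z))
sqrt(-45728 + a(H(J(3, 6)))) = sqrt(-45728 + (-86 - 1/6 - 2*(-1/6)**2 + 2*(-1/6)**3)/(-1 - 1/6)) = sqrt(-45728 + (-86 - 1/6 - 2*1/36 + 2*(-1/216))/(-7/6)) = sqrt(-45728 - 6*(-86 - 1/6 - 1/18 - 1/108)/7) = sqrt(-45728 - 6/7*(-9313/108)) = sqrt(-45728 + 9313/126) = sqrt(-5752415/126) = I*sqrt(80533810)/42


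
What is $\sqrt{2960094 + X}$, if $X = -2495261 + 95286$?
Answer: $7 \sqrt{11431} \approx 748.41$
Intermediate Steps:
$X = -2399975$
$\sqrt{2960094 + X} = \sqrt{2960094 - 2399975} = \sqrt{560119} = 7 \sqrt{11431}$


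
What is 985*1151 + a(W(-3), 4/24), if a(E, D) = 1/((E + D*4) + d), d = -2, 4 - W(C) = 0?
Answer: 9069883/8 ≈ 1.1337e+6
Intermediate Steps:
W(C) = 4 (W(C) = 4 - 1*0 = 4 + 0 = 4)
a(E, D) = 1/(-2 + E + 4*D) (a(E, D) = 1/((E + D*4) - 2) = 1/((E + 4*D) - 2) = 1/(-2 + E + 4*D))
985*1151 + a(W(-3), 4/24) = 985*1151 + 1/(-2 + 4 + 4*(4/24)) = 1133735 + 1/(-2 + 4 + 4*(4*(1/24))) = 1133735 + 1/(-2 + 4 + 4*(1/6)) = 1133735 + 1/(-2 + 4 + 2/3) = 1133735 + 1/(8/3) = 1133735 + 3/8 = 9069883/8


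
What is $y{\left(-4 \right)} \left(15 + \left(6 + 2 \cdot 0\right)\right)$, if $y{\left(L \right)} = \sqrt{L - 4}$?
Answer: $42 i \sqrt{2} \approx 59.397 i$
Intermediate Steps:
$y{\left(L \right)} = \sqrt{-4 + L}$
$y{\left(-4 \right)} \left(15 + \left(6 + 2 \cdot 0\right)\right) = \sqrt{-4 - 4} \left(15 + \left(6 + 2 \cdot 0\right)\right) = \sqrt{-8} \left(15 + \left(6 + 0\right)\right) = 2 i \sqrt{2} \left(15 + 6\right) = 2 i \sqrt{2} \cdot 21 = 42 i \sqrt{2}$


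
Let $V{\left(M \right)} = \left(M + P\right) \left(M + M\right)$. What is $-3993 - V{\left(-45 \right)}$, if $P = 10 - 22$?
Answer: $-9123$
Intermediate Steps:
$P = -12$
$V{\left(M \right)} = 2 M \left(-12 + M\right)$ ($V{\left(M \right)} = \left(M - 12\right) \left(M + M\right) = \left(-12 + M\right) 2 M = 2 M \left(-12 + M\right)$)
$-3993 - V{\left(-45 \right)} = -3993 - 2 \left(-45\right) \left(-12 - 45\right) = -3993 - 2 \left(-45\right) \left(-57\right) = -3993 - 5130 = -9123$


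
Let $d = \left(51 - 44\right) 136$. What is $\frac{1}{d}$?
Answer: $\frac{1}{952} \approx 0.0010504$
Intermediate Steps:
$d = 952$ ($d = 7 \cdot 136 = 952$)
$\frac{1}{d} = \frac{1}{952}$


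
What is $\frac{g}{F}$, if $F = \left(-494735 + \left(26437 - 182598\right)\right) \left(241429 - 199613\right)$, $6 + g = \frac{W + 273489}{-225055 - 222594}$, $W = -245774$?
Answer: $\frac{117983}{529741348067968} \approx 2.2272 \cdot 10^{-10}$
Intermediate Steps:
$g = - \frac{117983}{19463}$ ($g = -6 + \frac{-245774 + 273489}{-225055 - 222594} = -6 + \frac{27715}{-447649} = -6 + 27715 \left(- \frac{1}{447649}\right) = -6 - \frac{1205}{19463} = - \frac{117983}{19463} \approx -6.0619$)
$F = -27217867136$ ($F = \left(-494735 + \left(26437 - 182598\right)\right) 41816 = \left(-494735 - 156161\right) 41816 = \left(-650896\right) 41816 = -27217867136$)
$\frac{g}{F} = - \frac{117983}{19463 \left(-27217867136\right)} = \left(- \frac{117983}{19463}\right) \left(- \frac{1}{27217867136}\right) = \frac{117983}{529741348067968}$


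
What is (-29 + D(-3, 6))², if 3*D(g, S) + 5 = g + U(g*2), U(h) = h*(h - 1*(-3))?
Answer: 5929/9 ≈ 658.78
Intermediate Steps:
U(h) = h*(3 + h) (U(h) = h*(h + 3) = h*(3 + h))
D(g, S) = -5/3 + g/3 + 2*g*(3 + 2*g)/3 (D(g, S) = -5/3 + (g + (g*2)*(3 + g*2))/3 = -5/3 + (g + (2*g)*(3 + 2*g))/3 = -5/3 + (g + 2*g*(3 + 2*g))/3 = -5/3 + (g/3 + 2*g*(3 + 2*g)/3) = -5/3 + g/3 + 2*g*(3 + 2*g)/3)
(-29 + D(-3, 6))² = (-29 + (-5/3 + (4/3)*(-3)² + (7/3)*(-3)))² = (-29 + (-5/3 + (4/3)*9 - 7))² = (-29 + (-5/3 + 12 - 7))² = (-29 + 10/3)² = (-77/3)² = 5929/9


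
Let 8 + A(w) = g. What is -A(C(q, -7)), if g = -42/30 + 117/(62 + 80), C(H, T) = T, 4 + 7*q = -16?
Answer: 6089/710 ≈ 8.5760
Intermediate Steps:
q = -20/7 (q = -4/7 + (⅐)*(-16) = -4/7 - 16/7 = -20/7 ≈ -2.8571)
g = -409/710 (g = -42*1/30 + 117/142 = -7/5 + 117*(1/142) = -7/5 + 117/142 = -409/710 ≈ -0.57606)
A(w) = -6089/710 (A(w) = -8 - 409/710 = -6089/710)
-A(C(q, -7)) = -1*(-6089/710) = 6089/710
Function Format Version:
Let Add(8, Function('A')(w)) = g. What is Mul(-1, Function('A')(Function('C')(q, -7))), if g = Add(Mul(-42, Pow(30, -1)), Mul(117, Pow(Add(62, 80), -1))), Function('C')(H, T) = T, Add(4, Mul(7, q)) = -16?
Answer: Rational(6089, 710) ≈ 8.5760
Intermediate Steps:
q = Rational(-20, 7) (q = Add(Rational(-4, 7), Mul(Rational(1, 7), -16)) = Add(Rational(-4, 7), Rational(-16, 7)) = Rational(-20, 7) ≈ -2.8571)
g = Rational(-409, 710) (g = Add(Mul(-42, Rational(1, 30)), Mul(117, Pow(142, -1))) = Add(Rational(-7, 5), Mul(117, Rational(1, 142))) = Add(Rational(-7, 5), Rational(117, 142)) = Rational(-409, 710) ≈ -0.57606)
Function('A')(w) = Rational(-6089, 710) (Function('A')(w) = Add(-8, Rational(-409, 710)) = Rational(-6089, 710))
Mul(-1, Function('A')(Function('C')(q, -7))) = Mul(-1, Rational(-6089, 710)) = Rational(6089, 710)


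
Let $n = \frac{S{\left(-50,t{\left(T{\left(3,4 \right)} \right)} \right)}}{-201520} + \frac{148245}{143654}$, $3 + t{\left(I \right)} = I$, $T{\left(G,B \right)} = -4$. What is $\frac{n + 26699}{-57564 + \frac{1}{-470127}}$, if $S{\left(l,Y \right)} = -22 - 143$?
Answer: $- \frac{471924083546981673}{1017445865054635216} \approx -0.46383$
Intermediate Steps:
$t{\left(I \right)} = -3 + I$
$S{\left(l,Y \right)} = -165$ ($S{\left(l,Y \right)} = -22 - 143 = -165$)
$n = \frac{271800321}{263174128}$ ($n = - \frac{165}{-201520} + \frac{148245}{143654} = \left(-165\right) \left(- \frac{1}{201520}\right) + 148245 \cdot \frac{1}{143654} = \frac{3}{3664} + \frac{148245}{143654} = \frac{271800321}{263174128} \approx 1.0328$)
$\frac{n + 26699}{-57564 + \frac{1}{-470127}} = \frac{\frac{271800321}{263174128} + 26699}{-57564 + \frac{1}{-470127}} = \frac{7026757843793}{263174128 \left(-57564 - \frac{1}{470127}\right)} = \frac{7026757843793}{263174128 \left(- \frac{27062390629}{470127}\right)} = \frac{7026757843793}{263174128} \left(- \frac{470127}{27062390629}\right) = - \frac{471924083546981673}{1017445865054635216}$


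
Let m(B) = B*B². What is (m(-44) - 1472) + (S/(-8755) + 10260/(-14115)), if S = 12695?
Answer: -142785898179/1647691 ≈ -86658.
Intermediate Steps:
m(B) = B³
(m(-44) - 1472) + (S/(-8755) + 10260/(-14115)) = ((-44)³ - 1472) + (12695/(-8755) + 10260/(-14115)) = (-85184 - 1472) + (12695*(-1/8755) + 10260*(-1/14115)) = -86656 + (-2539/1751 - 684/941) = -86656 - 3586883/1647691 = -142785898179/1647691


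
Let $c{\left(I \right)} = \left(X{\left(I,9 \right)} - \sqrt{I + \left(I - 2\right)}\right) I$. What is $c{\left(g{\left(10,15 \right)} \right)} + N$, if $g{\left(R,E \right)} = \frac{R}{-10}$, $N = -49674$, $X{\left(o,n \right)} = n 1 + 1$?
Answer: $-49684 + 2 i \approx -49684.0 + 2.0 i$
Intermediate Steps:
$X{\left(o,n \right)} = 1 + n$ ($X{\left(o,n \right)} = n + 1 = 1 + n$)
$g{\left(R,E \right)} = - \frac{R}{10}$ ($g{\left(R,E \right)} = R \left(- \frac{1}{10}\right) = - \frac{R}{10}$)
$c{\left(I \right)} = I \left(10 - \sqrt{-2 + 2 I}\right)$ ($c{\left(I \right)} = \left(\left(1 + 9\right) - \sqrt{I + \left(I - 2\right)}\right) I = \left(10 - \sqrt{I + \left(-2 + I\right)}\right) I = \left(10 - \sqrt{-2 + 2 I}\right) I = I \left(10 - \sqrt{-2 + 2 I}\right)$)
$c{\left(g{\left(10,15 \right)} \right)} + N = \left(- \frac{1}{10}\right) 10 \left(10 - \sqrt{-2 + 2 \left(\left(- \frac{1}{10}\right) 10\right)}\right) - 49674 = - (10 - \sqrt{-2 + 2 \left(-1\right)}) - 49674 = - (10 - \sqrt{-2 - 2}) - 49674 = - (10 - \sqrt{-4}) - 49674 = - (10 - 2 i) - 49674 = \left(-10 + 2 i\right) - 49674 = -49684 + 2 i$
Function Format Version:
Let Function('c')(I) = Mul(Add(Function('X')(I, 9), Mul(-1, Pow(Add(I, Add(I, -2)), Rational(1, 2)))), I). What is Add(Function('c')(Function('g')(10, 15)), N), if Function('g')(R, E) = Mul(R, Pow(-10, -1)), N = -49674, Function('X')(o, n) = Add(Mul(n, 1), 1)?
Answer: Add(-49684, Mul(2, I)) ≈ Add(-49684., Mul(2.0000, I))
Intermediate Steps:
Function('X')(o, n) = Add(1, n) (Function('X')(o, n) = Add(n, 1) = Add(1, n))
Function('g')(R, E) = Mul(Rational(-1, 10), R) (Function('g')(R, E) = Mul(R, Rational(-1, 10)) = Mul(Rational(-1, 10), R))
Function('c')(I) = Mul(I, Add(10, Mul(-1, Pow(Add(-2, Mul(2, I)), Rational(1, 2))))) (Function('c')(I) = Mul(Add(Add(1, 9), Mul(-1, Pow(Add(I, Add(I, -2)), Rational(1, 2)))), I) = Mul(Add(10, Mul(-1, Pow(Add(I, Add(-2, I)), Rational(1, 2)))), I) = Mul(Add(10, Mul(-1, Pow(Add(-2, Mul(2, I)), Rational(1, 2)))), I) = Mul(I, Add(10, Mul(-1, Pow(Add(-2, Mul(2, I)), Rational(1, 2))))))
Add(Function('c')(Function('g')(10, 15)), N) = Add(Mul(Mul(Rational(-1, 10), 10), Add(10, Mul(-1, Pow(Add(-2, Mul(2, Mul(Rational(-1, 10), 10))), Rational(1, 2))))), -49674) = Add(Mul(-1, Add(10, Mul(-1, Pow(Add(-2, Mul(2, -1)), Rational(1, 2))))), -49674) = Add(Mul(-1, Add(10, Mul(-1, Pow(Add(-2, -2), Rational(1, 2))))), -49674) = Add(Mul(-1, Add(10, Mul(-1, Pow(-4, Rational(1, 2))))), -49674) = Add(Mul(-1, Add(10, Mul(-1, Mul(2, I)))), -49674) = Add(Mul(-1, Add(10, Mul(-2, I))), -49674) = Add(Add(-10, Mul(2, I)), -49674) = Add(-49684, Mul(2, I))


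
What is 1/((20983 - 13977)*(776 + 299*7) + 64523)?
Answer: 1/20164737 ≈ 4.9592e-8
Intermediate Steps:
1/((20983 - 13977)*(776 + 299*7) + 64523) = 1/(7006*(776 + 2093) + 64523) = 1/(7006*2869 + 64523) = 1/(20100214 + 64523) = 1/20164737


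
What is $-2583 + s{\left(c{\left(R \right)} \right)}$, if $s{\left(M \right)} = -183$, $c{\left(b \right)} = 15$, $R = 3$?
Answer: $-2766$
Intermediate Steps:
$-2583 + s{\left(c{\left(R \right)} \right)} = -2583 - 183 = -2766$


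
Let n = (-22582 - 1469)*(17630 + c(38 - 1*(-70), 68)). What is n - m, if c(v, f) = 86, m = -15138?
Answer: -426072378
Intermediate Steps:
n = -426087516 (n = (-22582 - 1469)*(17630 + 86) = -24051*17716 = -426087516)
n - m = -426087516 - 1*(-15138) = -426087516 + 15138 = -426072378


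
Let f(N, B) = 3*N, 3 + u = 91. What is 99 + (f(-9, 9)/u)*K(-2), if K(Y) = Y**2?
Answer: 2151/22 ≈ 97.773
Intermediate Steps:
u = 88 (u = -3 + 91 = 88)
99 + (f(-9, 9)/u)*K(-2) = 99 + ((3*(-9))/88)*(-2)**2 = 99 - 27*1/88*4 = 99 - 27/88*4 = 99 - 27/22 = 2151/22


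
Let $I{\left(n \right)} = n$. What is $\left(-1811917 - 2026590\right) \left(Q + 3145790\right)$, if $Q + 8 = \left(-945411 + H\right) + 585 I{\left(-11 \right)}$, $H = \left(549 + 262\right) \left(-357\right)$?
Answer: $-7310087277363$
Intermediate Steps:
$H = -289527$ ($H = 811 \left(-357\right) = -289527$)
$Q = -1241381$ ($Q = -8 + \left(\left(-945411 - 289527\right) + 585 \left(-11\right)\right) = -8 - 1241373 = -1241381$)
$\left(-1811917 - 2026590\right) \left(Q + 3145790\right) = \left(-1811917 - 2026590\right) \left(-1241381 + 3145790\right) = \left(-3838507\right) 1904409 = -7310087277363$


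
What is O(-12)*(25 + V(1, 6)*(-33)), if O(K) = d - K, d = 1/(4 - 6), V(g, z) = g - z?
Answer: 2185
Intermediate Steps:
d = -½ (d = 1/(-2) = -½ ≈ -0.50000)
O(K) = -½ - K
O(-12)*(25 + V(1, 6)*(-33)) = (-½ - 1*(-12))*(25 + (1 - 1*6)*(-33)) = (-½ + 12)*(25 + (1 - 6)*(-33)) = 23*(25 - 5*(-33))/2 = 23*(25 + 165)/2 = (23/2)*190 = 2185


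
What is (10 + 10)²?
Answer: 400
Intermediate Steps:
(10 + 10)² = 20² = 400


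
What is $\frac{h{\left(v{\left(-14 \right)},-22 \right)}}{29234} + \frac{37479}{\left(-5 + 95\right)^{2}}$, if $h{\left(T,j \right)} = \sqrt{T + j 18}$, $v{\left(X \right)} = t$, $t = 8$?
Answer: $\frac{12493}{2700} + \frac{i \sqrt{97}}{14617} \approx 4.627 + 0.0006738 i$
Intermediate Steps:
$v{\left(X \right)} = 8$
$h{\left(T,j \right)} = \sqrt{T + 18 j}$
$\frac{h{\left(v{\left(-14 \right)},-22 \right)}}{29234} + \frac{37479}{\left(-5 + 95\right)^{2}} = \frac{\sqrt{8 + 18 \left(-22\right)}}{29234} + \frac{37479}{\left(-5 + 95\right)^{2}} = \sqrt{8 - 396} \cdot \frac{1}{29234} + \frac{37479}{90^{2}} = \sqrt{-388} \cdot \frac{1}{29234} + \frac{37479}{8100} = 2 i \sqrt{97} \cdot \frac{1}{29234} + 37479 \cdot \frac{1}{8100} = \frac{i \sqrt{97}}{14617} + \frac{12493}{2700} = \frac{12493}{2700} + \frac{i \sqrt{97}}{14617}$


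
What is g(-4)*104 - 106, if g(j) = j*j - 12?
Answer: 310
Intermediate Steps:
g(j) = -12 + j² (g(j) = j² - 12 = -12 + j²)
g(-4)*104 - 106 = (-12 + (-4)²)*104 - 106 = (-12 + 16)*104 - 106 = 4*104 - 106 = 416 - 106 = 310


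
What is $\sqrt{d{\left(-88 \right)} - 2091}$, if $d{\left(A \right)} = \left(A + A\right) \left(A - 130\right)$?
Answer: $\sqrt{36277} \approx 190.47$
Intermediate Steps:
$d{\left(A \right)} = 2 A \left(-130 + A\right)$
$\sqrt{d{\left(-88 \right)} - 2091} = \sqrt{2 \left(-88\right) \left(-130 - 88\right) - 2091} = \sqrt{2 \left(-88\right) \left(-218\right) - 2091} = \sqrt{38368 - 2091} = \sqrt{36277}$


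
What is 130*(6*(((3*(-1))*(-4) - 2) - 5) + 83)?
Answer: 14690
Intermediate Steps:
130*(6*(((3*(-1))*(-4) - 2) - 5) + 83) = 130*(6*((-3*(-4) - 2) - 5) + 83) = 130*(6*((12 - 2) - 5) + 83) = 130*(6*(10 - 5) + 83) = 130*(6*5 + 83) = 130*(30 + 83) = 130*113 = 14690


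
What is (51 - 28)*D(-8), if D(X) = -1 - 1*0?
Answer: -23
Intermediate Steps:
D(X) = -1 (D(X) = -1 + 0 = -1)
(51 - 28)*D(-8) = (51 - 28)*(-1) = 23*(-1) = -23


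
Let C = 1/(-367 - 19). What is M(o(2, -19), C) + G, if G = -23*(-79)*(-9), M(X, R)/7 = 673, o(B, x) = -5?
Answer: -11642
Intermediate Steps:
C = -1/386 (C = 1/(-386) = -1/386 ≈ -0.0025907)
M(X, R) = 4711 (M(X, R) = 7*673 = 4711)
G = -16353 (G = 1817*(-9) = -16353)
M(o(2, -19), C) + G = 4711 - 16353 = -11642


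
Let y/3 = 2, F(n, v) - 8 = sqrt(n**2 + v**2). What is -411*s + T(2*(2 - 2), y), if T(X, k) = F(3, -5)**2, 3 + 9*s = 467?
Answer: -63274/3 + 16*sqrt(34) ≈ -20998.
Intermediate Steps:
s = 464/9 (s = -1/3 + (1/9)*467 = -1/3 + 467/9 = 464/9 ≈ 51.556)
F(n, v) = 8 + sqrt(n**2 + v**2)
y = 6 (y = 3*2 = 6)
T(X, k) = (8 + sqrt(34))**2 (T(X, k) = (8 + sqrt(3**2 + (-5)**2))**2 = (8 + sqrt(9 + 25))**2 = (8 + sqrt(34))**2)
-411*s + T(2*(2 - 2), y) = -411*464/9 + (8 + sqrt(34))**2 = -63568/3 + (8 + sqrt(34))**2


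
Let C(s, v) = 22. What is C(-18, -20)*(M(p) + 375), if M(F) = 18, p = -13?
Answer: 8646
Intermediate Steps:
C(-18, -20)*(M(p) + 375) = 22*(18 + 375) = 22*393 = 8646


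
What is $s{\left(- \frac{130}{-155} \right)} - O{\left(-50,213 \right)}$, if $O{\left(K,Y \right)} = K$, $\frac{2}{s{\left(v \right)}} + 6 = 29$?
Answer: $\frac{1152}{23} \approx 50.087$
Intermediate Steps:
$s{\left(v \right)} = \frac{2}{23}$ ($s{\left(v \right)} = \frac{2}{-6 + 29} = \frac{2}{23}$)
$s{\left(- \frac{130}{-155} \right)} - O{\left(-50,213 \right)} = \frac{2}{23} - -50 = \frac{2}{23} + 50 = \frac{1152}{23}$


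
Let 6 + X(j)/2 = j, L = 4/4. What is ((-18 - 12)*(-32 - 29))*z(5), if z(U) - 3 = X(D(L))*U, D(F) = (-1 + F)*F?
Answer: -104310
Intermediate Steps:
L = 1 (L = 4*(¼) = 1)
D(F) = F*(-1 + F)
X(j) = -12 + 2*j
z(U) = 3 - 12*U (z(U) = 3 + (-12 + 2*(1*(-1 + 1)))*U = 3 + (-12 + 2*(1*0))*U = 3 + (-12 + 2*0)*U = 3 + (-12 + 0)*U = 3 - 12*U)
((-18 - 12)*(-32 - 29))*z(5) = ((-18 - 12)*(-32 - 29))*(3 - 12*5) = (-30*(-61))*(3 - 60) = 1830*(-57) = -104310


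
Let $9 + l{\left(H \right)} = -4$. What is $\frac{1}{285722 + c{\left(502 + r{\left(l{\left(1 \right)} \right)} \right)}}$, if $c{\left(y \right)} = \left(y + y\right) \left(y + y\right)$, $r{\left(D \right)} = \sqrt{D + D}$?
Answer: $- \frac{i}{- 1293634 i + 4016 \sqrt{26}} \approx 7.7282 \cdot 10^{-7} - 1.2233 \cdot 10^{-8} i$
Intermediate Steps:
$l{\left(H \right)} = -13$ ($l{\left(H \right)} = -9 - 4 = -13$)
$r{\left(D \right)} = \sqrt{2} \sqrt{D}$ ($r{\left(D \right)} = \sqrt{2 D} = \sqrt{2} \sqrt{D}$)
$c{\left(y \right)} = 4 y^{2}$ ($c{\left(y \right)} = 2 y 2 y = 4 y^{2}$)
$\frac{1}{285722 + c{\left(502 + r{\left(l{\left(1 \right)} \right)} \right)}} = \frac{1}{285722 + 4 \left(502 + \sqrt{2} \sqrt{-13}\right)^{2}} = \frac{1}{285722 + 4 \left(502 + \sqrt{2} i \sqrt{13}\right)^{2}} = \frac{1}{285722 + 4 \left(502 + i \sqrt{26}\right)^{2}}$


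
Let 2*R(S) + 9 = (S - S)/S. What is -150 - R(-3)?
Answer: -291/2 ≈ -145.50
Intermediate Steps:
R(S) = -9/2 (R(S) = -9/2 + ((S - S)/S)/2 = -9/2 + (0/S)/2 = -9/2 + (½)*0 = -9/2 + 0 = -9/2)
-150 - R(-3) = -150 - 1*(-9/2) = -150 + 9/2 = -291/2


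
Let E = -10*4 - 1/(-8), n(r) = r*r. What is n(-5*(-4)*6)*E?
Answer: -574200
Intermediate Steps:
n(r) = r²
E = -319/8 (E = -40 - 1*(-⅛) = -40 + ⅛ = -319/8 ≈ -39.875)
n(-5*(-4)*6)*E = (-5*(-4)*6)²*(-319/8) = (20*6)²*(-319/8) = 120²*(-319/8) = 14400*(-319/8) = -574200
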